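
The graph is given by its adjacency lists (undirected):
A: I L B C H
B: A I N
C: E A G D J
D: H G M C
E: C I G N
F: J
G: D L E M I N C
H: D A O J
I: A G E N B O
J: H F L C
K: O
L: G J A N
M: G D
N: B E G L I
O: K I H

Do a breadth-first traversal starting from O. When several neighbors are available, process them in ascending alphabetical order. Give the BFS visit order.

O, H, I, K, A, D, J, B, E, G, N, C, L, M, F

Visit O; enqueue H, I, K → queue [H, I, K]
Visit H; enqueue A, D, J → queue [I, K, A, D, J]
Visit I; enqueue B, E, G, N → queue [K, A, D, J, B, E, G, N]
Visit K → queue [A, D, J, B, E, G, N]
Visit A; enqueue C, L → queue [D, J, B, E, G, N, C, L]
Visit D; enqueue M → queue [J, B, E, G, N, C, L, M]
Visit J; enqueue F → queue [B, E, G, N, C, L, M, F]
Visit B → queue [E, G, N, C, L, M, F]
Visit E → queue [G, N, C, L, M, F]
Visit G → queue [N, C, L, M, F]
Visit N → queue [C, L, M, F]
Visit C → queue [L, M, F]
Visit L → queue [M, F]
Visit M → queue [F]
Visit F → queue []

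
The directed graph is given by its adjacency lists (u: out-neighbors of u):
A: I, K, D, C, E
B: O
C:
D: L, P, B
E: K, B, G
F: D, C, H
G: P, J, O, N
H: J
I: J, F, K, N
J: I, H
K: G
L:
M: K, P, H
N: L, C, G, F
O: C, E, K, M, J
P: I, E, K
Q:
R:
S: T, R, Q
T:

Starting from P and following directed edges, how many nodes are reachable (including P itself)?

BFS from P visits: P, E, I, K, B, G, F, J, N, O, C, D, H, L, M
Reachable nodes: 15 of 20 total.

15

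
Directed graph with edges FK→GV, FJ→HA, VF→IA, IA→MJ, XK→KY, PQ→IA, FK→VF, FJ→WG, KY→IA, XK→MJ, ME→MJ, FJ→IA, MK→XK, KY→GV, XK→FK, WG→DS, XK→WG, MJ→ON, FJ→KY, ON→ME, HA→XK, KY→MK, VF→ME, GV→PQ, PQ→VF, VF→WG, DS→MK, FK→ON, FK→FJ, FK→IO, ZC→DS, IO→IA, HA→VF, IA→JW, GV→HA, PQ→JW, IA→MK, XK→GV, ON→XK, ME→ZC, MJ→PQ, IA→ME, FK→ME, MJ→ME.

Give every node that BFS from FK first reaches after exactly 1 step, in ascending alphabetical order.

Level 0: FK
Level 1: FJ, GV, IO, ME, ON, VF
Level 2: HA, IA, KY, MJ, PQ, WG, XK, ZC
Level 3: DS, JW, MK

FJ, GV, IO, ME, ON, VF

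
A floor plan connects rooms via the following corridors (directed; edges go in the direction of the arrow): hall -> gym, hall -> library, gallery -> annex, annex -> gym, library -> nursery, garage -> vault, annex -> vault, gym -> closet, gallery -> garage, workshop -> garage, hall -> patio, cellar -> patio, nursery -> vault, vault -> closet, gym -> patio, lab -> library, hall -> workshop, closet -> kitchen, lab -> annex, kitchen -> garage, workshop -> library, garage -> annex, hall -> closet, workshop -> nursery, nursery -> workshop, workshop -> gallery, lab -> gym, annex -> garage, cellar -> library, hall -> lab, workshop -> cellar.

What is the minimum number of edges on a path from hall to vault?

Level 0: hall
Level 1: closet, gym, lab, library, patio, workshop
Level 2: annex, cellar, gallery, garage, kitchen, nursery
Level 3: vault
vault first appears at level 3.

3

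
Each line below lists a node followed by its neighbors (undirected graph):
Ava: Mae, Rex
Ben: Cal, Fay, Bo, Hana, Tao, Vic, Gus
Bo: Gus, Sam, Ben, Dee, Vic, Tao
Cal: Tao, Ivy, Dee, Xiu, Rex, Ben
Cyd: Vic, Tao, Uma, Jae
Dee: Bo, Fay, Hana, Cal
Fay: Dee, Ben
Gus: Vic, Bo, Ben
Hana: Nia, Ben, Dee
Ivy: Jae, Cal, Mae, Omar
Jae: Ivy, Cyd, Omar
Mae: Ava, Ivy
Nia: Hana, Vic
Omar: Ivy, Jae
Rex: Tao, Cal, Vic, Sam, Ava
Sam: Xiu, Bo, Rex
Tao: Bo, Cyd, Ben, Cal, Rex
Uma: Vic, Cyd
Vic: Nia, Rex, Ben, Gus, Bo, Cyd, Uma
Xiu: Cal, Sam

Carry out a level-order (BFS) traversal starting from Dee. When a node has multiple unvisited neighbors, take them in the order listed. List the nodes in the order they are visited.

Visit Dee; enqueue Bo, Fay, Hana, Cal → queue [Bo, Fay, Hana, Cal]
Visit Bo; enqueue Gus, Sam, Ben, Vic, Tao → queue [Fay, Hana, Cal, Gus, Sam, Ben, Vic, Tao]
Visit Fay → queue [Hana, Cal, Gus, Sam, Ben, Vic, Tao]
Visit Hana; enqueue Nia → queue [Cal, Gus, Sam, Ben, Vic, Tao, Nia]
Visit Cal; enqueue Ivy, Xiu, Rex → queue [Gus, Sam, Ben, Vic, Tao, Nia, Ivy, Xiu, Rex]
Visit Gus → queue [Sam, Ben, Vic, Tao, Nia, Ivy, Xiu, Rex]
Visit Sam → queue [Ben, Vic, Tao, Nia, Ivy, Xiu, Rex]
Visit Ben → queue [Vic, Tao, Nia, Ivy, Xiu, Rex]
Visit Vic; enqueue Cyd, Uma → queue [Tao, Nia, Ivy, Xiu, Rex, Cyd, Uma]
Visit Tao → queue [Nia, Ivy, Xiu, Rex, Cyd, Uma]
Visit Nia → queue [Ivy, Xiu, Rex, Cyd, Uma]
Visit Ivy; enqueue Jae, Mae, Omar → queue [Xiu, Rex, Cyd, Uma, Jae, Mae, Omar]
Visit Xiu → queue [Rex, Cyd, Uma, Jae, Mae, Omar]
Visit Rex; enqueue Ava → queue [Cyd, Uma, Jae, Mae, Omar, Ava]
Visit Cyd → queue [Uma, Jae, Mae, Omar, Ava]
Visit Uma → queue [Jae, Mae, Omar, Ava]
Visit Jae → queue [Mae, Omar, Ava]
Visit Mae → queue [Omar, Ava]
Visit Omar → queue [Ava]
Visit Ava → queue []

Dee -> Bo -> Fay -> Hana -> Cal -> Gus -> Sam -> Ben -> Vic -> Tao -> Nia -> Ivy -> Xiu -> Rex -> Cyd -> Uma -> Jae -> Mae -> Omar -> Ava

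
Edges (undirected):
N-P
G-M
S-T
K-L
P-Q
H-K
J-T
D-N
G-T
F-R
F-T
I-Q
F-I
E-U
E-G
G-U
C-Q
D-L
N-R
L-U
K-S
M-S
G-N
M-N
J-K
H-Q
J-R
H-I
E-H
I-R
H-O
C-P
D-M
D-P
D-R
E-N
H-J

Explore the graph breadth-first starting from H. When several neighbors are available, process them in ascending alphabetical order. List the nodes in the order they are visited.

H → E → I → J → K → O → Q → G → N → U → F → R → T → L → S → C → P → M → D

Visit H; enqueue E, I, J, K, O, Q → queue [E, I, J, K, O, Q]
Visit E; enqueue G, N, U → queue [I, J, K, O, Q, G, N, U]
Visit I; enqueue F, R → queue [J, K, O, Q, G, N, U, F, R]
Visit J; enqueue T → queue [K, O, Q, G, N, U, F, R, T]
Visit K; enqueue L, S → queue [O, Q, G, N, U, F, R, T, L, S]
Visit O → queue [Q, G, N, U, F, R, T, L, S]
Visit Q; enqueue C, P → queue [G, N, U, F, R, T, L, S, C, P]
Visit G; enqueue M → queue [N, U, F, R, T, L, S, C, P, M]
Visit N; enqueue D → queue [U, F, R, T, L, S, C, P, M, D]
Visit U → queue [F, R, T, L, S, C, P, M, D]
Visit F → queue [R, T, L, S, C, P, M, D]
Visit R → queue [T, L, S, C, P, M, D]
Visit T → queue [L, S, C, P, M, D]
Visit L → queue [S, C, P, M, D]
Visit S → queue [C, P, M, D]
Visit C → queue [P, M, D]
Visit P → queue [M, D]
Visit M → queue [D]
Visit D → queue []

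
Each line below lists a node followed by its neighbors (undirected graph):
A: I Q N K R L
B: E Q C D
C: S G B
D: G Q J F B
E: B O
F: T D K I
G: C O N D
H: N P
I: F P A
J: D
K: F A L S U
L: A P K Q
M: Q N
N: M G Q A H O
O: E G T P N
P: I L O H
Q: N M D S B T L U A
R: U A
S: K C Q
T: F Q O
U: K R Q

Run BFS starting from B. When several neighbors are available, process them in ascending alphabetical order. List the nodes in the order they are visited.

B -> C -> D -> E -> Q -> G -> S -> F -> J -> O -> A -> L -> M -> N -> T -> U -> K -> I -> P -> R -> H

Visit B; enqueue C, D, E, Q → queue [C, D, E, Q]
Visit C; enqueue G, S → queue [D, E, Q, G, S]
Visit D; enqueue F, J → queue [E, Q, G, S, F, J]
Visit E; enqueue O → queue [Q, G, S, F, J, O]
Visit Q; enqueue A, L, M, N, T, U → queue [G, S, F, J, O, A, L, M, N, T, U]
Visit G → queue [S, F, J, O, A, L, M, N, T, U]
Visit S; enqueue K → queue [F, J, O, A, L, M, N, T, U, K]
Visit F; enqueue I → queue [J, O, A, L, M, N, T, U, K, I]
Visit J → queue [O, A, L, M, N, T, U, K, I]
Visit O; enqueue P → queue [A, L, M, N, T, U, K, I, P]
Visit A; enqueue R → queue [L, M, N, T, U, K, I, P, R]
Visit L → queue [M, N, T, U, K, I, P, R]
Visit M → queue [N, T, U, K, I, P, R]
Visit N; enqueue H → queue [T, U, K, I, P, R, H]
Visit T → queue [U, K, I, P, R, H]
Visit U → queue [K, I, P, R, H]
Visit K → queue [I, P, R, H]
Visit I → queue [P, R, H]
Visit P → queue [R, H]
Visit R → queue [H]
Visit H → queue []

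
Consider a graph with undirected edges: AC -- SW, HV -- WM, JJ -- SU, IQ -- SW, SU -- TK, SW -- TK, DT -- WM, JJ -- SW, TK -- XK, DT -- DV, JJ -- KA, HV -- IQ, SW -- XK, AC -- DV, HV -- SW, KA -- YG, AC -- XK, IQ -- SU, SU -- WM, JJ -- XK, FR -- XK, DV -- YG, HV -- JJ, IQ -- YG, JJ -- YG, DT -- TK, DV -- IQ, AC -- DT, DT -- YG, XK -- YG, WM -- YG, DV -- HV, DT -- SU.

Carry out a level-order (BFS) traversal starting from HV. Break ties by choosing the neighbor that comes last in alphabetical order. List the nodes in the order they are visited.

Visit HV; enqueue WM, SW, JJ, IQ, DV → queue [WM, SW, JJ, IQ, DV]
Visit WM; enqueue YG, SU, DT → queue [SW, JJ, IQ, DV, YG, SU, DT]
Visit SW; enqueue XK, TK, AC → queue [JJ, IQ, DV, YG, SU, DT, XK, TK, AC]
Visit JJ; enqueue KA → queue [IQ, DV, YG, SU, DT, XK, TK, AC, KA]
Visit IQ → queue [DV, YG, SU, DT, XK, TK, AC, KA]
Visit DV → queue [YG, SU, DT, XK, TK, AC, KA]
Visit YG → queue [SU, DT, XK, TK, AC, KA]
Visit SU → queue [DT, XK, TK, AC, KA]
Visit DT → queue [XK, TK, AC, KA]
Visit XK; enqueue FR → queue [TK, AC, KA, FR]
Visit TK → queue [AC, KA, FR]
Visit AC → queue [KA, FR]
Visit KA → queue [FR]
Visit FR → queue []

HV, WM, SW, JJ, IQ, DV, YG, SU, DT, XK, TK, AC, KA, FR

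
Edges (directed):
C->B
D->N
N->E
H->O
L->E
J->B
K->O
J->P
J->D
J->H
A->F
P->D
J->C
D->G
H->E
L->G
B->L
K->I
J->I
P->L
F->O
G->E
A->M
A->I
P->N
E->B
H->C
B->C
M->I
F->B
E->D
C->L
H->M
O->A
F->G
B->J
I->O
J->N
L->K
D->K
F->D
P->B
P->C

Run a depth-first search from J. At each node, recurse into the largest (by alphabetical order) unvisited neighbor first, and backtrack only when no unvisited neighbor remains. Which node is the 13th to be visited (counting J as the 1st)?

Visit J
J → P
P → N
N → E
E → D
D → K
K → O
O → A
A → M
M → I
A → F
F → G
F → B
B → L
B → C
J → H

Visit order: J, P, N, E, D, K, O, A, M, I, F, G, B, L, C, H

B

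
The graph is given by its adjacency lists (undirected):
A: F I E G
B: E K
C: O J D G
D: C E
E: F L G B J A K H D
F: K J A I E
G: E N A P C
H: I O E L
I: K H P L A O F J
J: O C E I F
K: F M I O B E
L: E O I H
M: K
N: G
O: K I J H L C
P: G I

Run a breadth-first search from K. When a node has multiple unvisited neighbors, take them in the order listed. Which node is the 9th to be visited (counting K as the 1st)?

Visit K; enqueue F, M, I, O, B, E → queue [F, M, I, O, B, E]
Visit F; enqueue J, A → queue [M, I, O, B, E, J, A]
Visit M → queue [I, O, B, E, J, A]
Visit I; enqueue H, P, L → queue [O, B, E, J, A, H, P, L]
Visit O; enqueue C → queue [B, E, J, A, H, P, L, C]
Visit B → queue [E, J, A, H, P, L, C]
Visit E; enqueue G, D → queue [J, A, H, P, L, C, G, D]
Visit J → queue [A, H, P, L, C, G, D]
Visit A → queue [H, P, L, C, G, D]
Visit H → queue [P, L, C, G, D]
Visit P → queue [L, C, G, D]
Visit L → queue [C, G, D]
Visit C → queue [G, D]
Visit G; enqueue N → queue [D, N]
Visit D → queue [N]
Visit N → queue []

Visit order: K, F, M, I, O, B, E, J, A, H, P, L, C, G, D, N

A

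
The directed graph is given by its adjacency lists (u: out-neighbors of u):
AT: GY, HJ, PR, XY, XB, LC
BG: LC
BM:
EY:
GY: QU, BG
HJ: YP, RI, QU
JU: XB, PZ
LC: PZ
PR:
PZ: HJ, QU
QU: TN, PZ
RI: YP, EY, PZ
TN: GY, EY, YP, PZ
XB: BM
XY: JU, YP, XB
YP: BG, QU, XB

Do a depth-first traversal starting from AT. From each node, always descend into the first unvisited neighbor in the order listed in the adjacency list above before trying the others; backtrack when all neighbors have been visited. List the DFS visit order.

Visit AT
AT → GY
GY → QU
QU → TN
TN → EY
TN → YP
YP → BG
BG → LC
LC → PZ
PZ → HJ
HJ → RI
YP → XB
XB → BM
AT → PR
AT → XY
XY → JU

AT, GY, QU, TN, EY, YP, BG, LC, PZ, HJ, RI, XB, BM, PR, XY, JU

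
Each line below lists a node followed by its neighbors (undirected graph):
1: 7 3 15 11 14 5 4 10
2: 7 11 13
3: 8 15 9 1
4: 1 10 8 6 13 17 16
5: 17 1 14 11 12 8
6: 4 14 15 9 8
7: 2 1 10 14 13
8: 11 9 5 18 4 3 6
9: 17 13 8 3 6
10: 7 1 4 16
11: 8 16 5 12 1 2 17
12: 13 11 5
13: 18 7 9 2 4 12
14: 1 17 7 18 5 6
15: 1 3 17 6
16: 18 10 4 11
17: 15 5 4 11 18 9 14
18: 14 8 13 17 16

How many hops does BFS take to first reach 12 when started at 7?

Level 0: 7
Level 1: 1, 2, 10, 13, 14
Level 2: 3, 4, 5, 6, 9, 11, 12, 15, 16, 17, 18
Level 3: 8
12 first appears at level 2.

2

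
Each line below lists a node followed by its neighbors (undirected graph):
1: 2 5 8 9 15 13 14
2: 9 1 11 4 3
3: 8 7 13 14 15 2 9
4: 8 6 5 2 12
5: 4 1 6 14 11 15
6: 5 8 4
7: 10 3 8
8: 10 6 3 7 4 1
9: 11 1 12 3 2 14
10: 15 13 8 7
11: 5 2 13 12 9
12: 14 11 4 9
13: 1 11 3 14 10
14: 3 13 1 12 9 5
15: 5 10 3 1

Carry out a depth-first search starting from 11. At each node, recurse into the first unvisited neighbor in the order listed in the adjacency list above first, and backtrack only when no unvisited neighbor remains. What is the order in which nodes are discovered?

Visit 11
11 → 5
5 → 4
4 → 8
8 → 10
10 → 15
15 → 3
3 → 7
3 → 13
13 → 1
1 → 2
2 → 9
9 → 12
12 → 14
8 → 6

11 -> 5 -> 4 -> 8 -> 10 -> 15 -> 3 -> 7 -> 13 -> 1 -> 2 -> 9 -> 12 -> 14 -> 6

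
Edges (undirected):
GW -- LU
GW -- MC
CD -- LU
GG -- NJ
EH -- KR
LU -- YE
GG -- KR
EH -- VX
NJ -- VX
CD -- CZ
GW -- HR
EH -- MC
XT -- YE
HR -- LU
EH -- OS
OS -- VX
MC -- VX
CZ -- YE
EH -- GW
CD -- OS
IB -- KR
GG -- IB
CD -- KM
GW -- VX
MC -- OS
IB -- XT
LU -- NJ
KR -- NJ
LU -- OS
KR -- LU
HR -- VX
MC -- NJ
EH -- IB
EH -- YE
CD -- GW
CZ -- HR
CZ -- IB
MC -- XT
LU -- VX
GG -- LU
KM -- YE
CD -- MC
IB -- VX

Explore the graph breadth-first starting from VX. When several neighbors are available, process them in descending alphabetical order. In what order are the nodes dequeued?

VX, OS, NJ, MC, LU, IB, HR, GW, EH, CD, KR, GG, XT, YE, CZ, KM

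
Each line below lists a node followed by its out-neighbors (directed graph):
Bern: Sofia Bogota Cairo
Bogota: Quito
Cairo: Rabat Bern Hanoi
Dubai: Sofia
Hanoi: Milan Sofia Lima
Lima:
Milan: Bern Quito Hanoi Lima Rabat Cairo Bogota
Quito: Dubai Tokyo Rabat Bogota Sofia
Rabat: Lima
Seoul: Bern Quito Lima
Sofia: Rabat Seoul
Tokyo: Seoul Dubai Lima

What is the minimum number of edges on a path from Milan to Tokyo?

2

Level 0: Milan
Level 1: Bern, Bogota, Cairo, Hanoi, Lima, Quito, Rabat
Level 2: Dubai, Sofia, Tokyo
Level 3: Seoul
Tokyo first appears at level 2.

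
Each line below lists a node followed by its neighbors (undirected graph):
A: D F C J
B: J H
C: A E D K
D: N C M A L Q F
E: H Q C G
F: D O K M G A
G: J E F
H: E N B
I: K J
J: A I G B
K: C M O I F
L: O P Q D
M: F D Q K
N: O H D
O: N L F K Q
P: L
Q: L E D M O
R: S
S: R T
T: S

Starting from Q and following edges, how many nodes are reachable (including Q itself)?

BFS from Q visits: Q, O, M, L, E, D, N, K, F, P, H, G, C, A, I, B, J
Reachable nodes: 17 of 20 total.

17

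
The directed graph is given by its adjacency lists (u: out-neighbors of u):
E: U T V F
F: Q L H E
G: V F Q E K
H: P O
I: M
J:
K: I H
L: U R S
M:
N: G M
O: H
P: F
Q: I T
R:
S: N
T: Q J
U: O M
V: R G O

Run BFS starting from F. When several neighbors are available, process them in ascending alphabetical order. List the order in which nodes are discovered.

F E H L Q T U V O P R S I J M G N K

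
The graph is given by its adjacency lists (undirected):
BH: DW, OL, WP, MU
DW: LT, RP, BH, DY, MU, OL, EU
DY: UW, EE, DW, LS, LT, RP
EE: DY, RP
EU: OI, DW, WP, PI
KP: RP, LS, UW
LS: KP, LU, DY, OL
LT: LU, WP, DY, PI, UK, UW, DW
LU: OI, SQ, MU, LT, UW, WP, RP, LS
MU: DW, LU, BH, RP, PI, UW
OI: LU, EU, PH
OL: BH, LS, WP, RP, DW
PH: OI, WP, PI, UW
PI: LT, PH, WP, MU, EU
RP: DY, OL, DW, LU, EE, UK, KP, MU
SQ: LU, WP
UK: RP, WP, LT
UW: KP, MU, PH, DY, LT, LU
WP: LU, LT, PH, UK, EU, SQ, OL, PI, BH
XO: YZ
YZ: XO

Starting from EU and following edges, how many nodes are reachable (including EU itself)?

BFS from EU visits: EU, OI, DW, WP, PI, LU, PH, LT, RP, BH, DY, MU, OL, UK, SQ, UW, LS, EE, KP
Reachable nodes: 19 of 21 total.

19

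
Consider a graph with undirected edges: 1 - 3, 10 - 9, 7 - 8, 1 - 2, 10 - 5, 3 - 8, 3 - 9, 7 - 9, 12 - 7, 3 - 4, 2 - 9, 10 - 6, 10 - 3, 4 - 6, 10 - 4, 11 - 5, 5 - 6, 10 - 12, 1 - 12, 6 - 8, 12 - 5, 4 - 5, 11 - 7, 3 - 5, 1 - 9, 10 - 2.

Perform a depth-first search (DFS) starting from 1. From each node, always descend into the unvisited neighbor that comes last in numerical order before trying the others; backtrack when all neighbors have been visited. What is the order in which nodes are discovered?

1, 12, 10, 9, 7, 11, 5, 6, 8, 3, 4, 2

Visit 1
1 → 12
12 → 10
10 → 9
9 → 7
7 → 11
11 → 5
5 → 6
6 → 8
8 → 3
3 → 4
9 → 2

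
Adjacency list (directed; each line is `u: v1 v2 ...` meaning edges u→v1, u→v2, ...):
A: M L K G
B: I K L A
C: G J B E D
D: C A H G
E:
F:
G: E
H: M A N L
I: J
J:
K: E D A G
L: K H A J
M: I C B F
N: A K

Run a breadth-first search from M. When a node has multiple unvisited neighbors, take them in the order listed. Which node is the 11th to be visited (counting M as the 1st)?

Visit M; enqueue I, C, B, F → queue [I, C, B, F]
Visit I; enqueue J → queue [C, B, F, J]
Visit C; enqueue G, E, D → queue [B, F, J, G, E, D]
Visit B; enqueue K, L, A → queue [F, J, G, E, D, K, L, A]
Visit F → queue [J, G, E, D, K, L, A]
Visit J → queue [G, E, D, K, L, A]
Visit G → queue [E, D, K, L, A]
Visit E → queue [D, K, L, A]
Visit D; enqueue H → queue [K, L, A, H]
Visit K → queue [L, A, H]
Visit L → queue [A, H]
Visit A → queue [H]
Visit H; enqueue N → queue [N]
Visit N → queue []

Visit order: M, I, C, B, F, J, G, E, D, K, L, A, H, N

L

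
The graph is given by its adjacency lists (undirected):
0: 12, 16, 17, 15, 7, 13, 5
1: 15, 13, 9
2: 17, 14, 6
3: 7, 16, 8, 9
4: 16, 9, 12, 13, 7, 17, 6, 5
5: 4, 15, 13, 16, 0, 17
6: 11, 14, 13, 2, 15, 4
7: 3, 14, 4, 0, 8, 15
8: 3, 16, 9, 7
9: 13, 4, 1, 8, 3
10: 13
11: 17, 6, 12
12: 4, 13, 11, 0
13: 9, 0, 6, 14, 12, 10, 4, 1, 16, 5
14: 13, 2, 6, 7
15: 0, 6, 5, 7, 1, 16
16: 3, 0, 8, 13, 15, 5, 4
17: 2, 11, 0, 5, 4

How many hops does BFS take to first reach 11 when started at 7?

3

Level 0: 7
Level 1: 0, 3, 4, 8, 14, 15
Level 2: 1, 2, 5, 6, 9, 12, 13, 16, 17
Level 3: 10, 11
11 first appears at level 3.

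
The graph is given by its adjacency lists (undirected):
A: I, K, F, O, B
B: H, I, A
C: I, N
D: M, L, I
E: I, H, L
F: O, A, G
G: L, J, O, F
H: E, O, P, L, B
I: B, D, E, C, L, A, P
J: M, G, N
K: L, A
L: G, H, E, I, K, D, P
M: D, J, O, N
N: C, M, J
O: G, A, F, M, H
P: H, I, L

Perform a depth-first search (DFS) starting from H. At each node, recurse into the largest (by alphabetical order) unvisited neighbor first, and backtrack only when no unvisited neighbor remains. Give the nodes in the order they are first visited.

H, P, L, K, A, O, M, N, J, G, F, C, I, E, D, B

Visit H
H → P
P → L
L → K
K → A
A → O
O → M
M → N
N → J
J → G
G → F
N → C
C → I
I → E
I → D
I → B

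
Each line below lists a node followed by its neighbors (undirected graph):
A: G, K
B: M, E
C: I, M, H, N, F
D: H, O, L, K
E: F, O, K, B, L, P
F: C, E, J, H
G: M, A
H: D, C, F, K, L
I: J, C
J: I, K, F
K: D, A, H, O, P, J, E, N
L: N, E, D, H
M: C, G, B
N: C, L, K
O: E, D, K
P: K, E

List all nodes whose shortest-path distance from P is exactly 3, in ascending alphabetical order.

Level 0: P
Level 1: E, K
Level 2: A, B, D, F, H, J, L, N, O
Level 3: C, G, I, M

C, G, I, M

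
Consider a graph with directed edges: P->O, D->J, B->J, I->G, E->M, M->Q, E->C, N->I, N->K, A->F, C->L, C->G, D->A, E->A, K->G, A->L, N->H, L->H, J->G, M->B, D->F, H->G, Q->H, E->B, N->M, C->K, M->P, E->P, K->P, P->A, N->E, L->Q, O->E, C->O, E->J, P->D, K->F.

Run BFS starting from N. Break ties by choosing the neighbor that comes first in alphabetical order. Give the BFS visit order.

N E H I K M A B C J P G F Q L O D

Visit N; enqueue E, H, I, K, M → queue [E, H, I, K, M]
Visit E; enqueue A, B, C, J, P → queue [H, I, K, M, A, B, C, J, P]
Visit H; enqueue G → queue [I, K, M, A, B, C, J, P, G]
Visit I → queue [K, M, A, B, C, J, P, G]
Visit K; enqueue F → queue [M, A, B, C, J, P, G, F]
Visit M; enqueue Q → queue [A, B, C, J, P, G, F, Q]
Visit A; enqueue L → queue [B, C, J, P, G, F, Q, L]
Visit B → queue [C, J, P, G, F, Q, L]
Visit C; enqueue O → queue [J, P, G, F, Q, L, O]
Visit J → queue [P, G, F, Q, L, O]
Visit P; enqueue D → queue [G, F, Q, L, O, D]
Visit G → queue [F, Q, L, O, D]
Visit F → queue [Q, L, O, D]
Visit Q → queue [L, O, D]
Visit L → queue [O, D]
Visit O → queue [D]
Visit D → queue []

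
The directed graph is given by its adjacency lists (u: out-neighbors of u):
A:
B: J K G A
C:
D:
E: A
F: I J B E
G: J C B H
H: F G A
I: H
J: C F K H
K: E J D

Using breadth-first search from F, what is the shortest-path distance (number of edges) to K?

2

Level 0: F
Level 1: B, E, I, J
Level 2: A, C, G, H, K
Level 3: D
K first appears at level 2.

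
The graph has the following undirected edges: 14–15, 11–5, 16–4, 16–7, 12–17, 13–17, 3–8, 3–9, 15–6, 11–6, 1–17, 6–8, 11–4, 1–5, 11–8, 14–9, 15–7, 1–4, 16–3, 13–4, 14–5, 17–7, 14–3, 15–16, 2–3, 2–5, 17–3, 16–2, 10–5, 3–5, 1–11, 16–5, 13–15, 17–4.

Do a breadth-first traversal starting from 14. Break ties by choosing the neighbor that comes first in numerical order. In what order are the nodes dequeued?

14 -> 3 -> 5 -> 9 -> 15 -> 2 -> 8 -> 16 -> 17 -> 1 -> 10 -> 11 -> 6 -> 7 -> 13 -> 4 -> 12

Visit 14; enqueue 3, 5, 9, 15 → queue [3, 5, 9, 15]
Visit 3; enqueue 2, 8, 16, 17 → queue [5, 9, 15, 2, 8, 16, 17]
Visit 5; enqueue 1, 10, 11 → queue [9, 15, 2, 8, 16, 17, 1, 10, 11]
Visit 9 → queue [15, 2, 8, 16, 17, 1, 10, 11]
Visit 15; enqueue 6, 7, 13 → queue [2, 8, 16, 17, 1, 10, 11, 6, 7, 13]
Visit 2 → queue [8, 16, 17, 1, 10, 11, 6, 7, 13]
Visit 8 → queue [16, 17, 1, 10, 11, 6, 7, 13]
Visit 16; enqueue 4 → queue [17, 1, 10, 11, 6, 7, 13, 4]
Visit 17; enqueue 12 → queue [1, 10, 11, 6, 7, 13, 4, 12]
Visit 1 → queue [10, 11, 6, 7, 13, 4, 12]
Visit 10 → queue [11, 6, 7, 13, 4, 12]
Visit 11 → queue [6, 7, 13, 4, 12]
Visit 6 → queue [7, 13, 4, 12]
Visit 7 → queue [13, 4, 12]
Visit 13 → queue [4, 12]
Visit 4 → queue [12]
Visit 12 → queue []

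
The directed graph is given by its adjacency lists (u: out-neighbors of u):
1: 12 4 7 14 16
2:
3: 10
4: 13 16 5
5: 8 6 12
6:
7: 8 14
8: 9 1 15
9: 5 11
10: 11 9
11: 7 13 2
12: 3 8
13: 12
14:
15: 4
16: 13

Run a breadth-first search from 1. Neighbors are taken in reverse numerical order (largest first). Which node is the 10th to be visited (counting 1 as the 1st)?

5

Visit 1; enqueue 16, 14, 12, 7, 4 → queue [16, 14, 12, 7, 4]
Visit 16; enqueue 13 → queue [14, 12, 7, 4, 13]
Visit 14 → queue [12, 7, 4, 13]
Visit 12; enqueue 8, 3 → queue [7, 4, 13, 8, 3]
Visit 7 → queue [4, 13, 8, 3]
Visit 4; enqueue 5 → queue [13, 8, 3, 5]
Visit 13 → queue [8, 3, 5]
Visit 8; enqueue 15, 9 → queue [3, 5, 15, 9]
Visit 3; enqueue 10 → queue [5, 15, 9, 10]
Visit 5; enqueue 6 → queue [15, 9, 10, 6]
Visit 15 → queue [9, 10, 6]
Visit 9; enqueue 11 → queue [10, 6, 11]
Visit 10 → queue [6, 11]
Visit 6 → queue [11]
Visit 11; enqueue 2 → queue [2]
Visit 2 → queue []

Visit order: 1, 16, 14, 12, 7, 4, 13, 8, 3, 5, 15, 9, 10, 6, 11, 2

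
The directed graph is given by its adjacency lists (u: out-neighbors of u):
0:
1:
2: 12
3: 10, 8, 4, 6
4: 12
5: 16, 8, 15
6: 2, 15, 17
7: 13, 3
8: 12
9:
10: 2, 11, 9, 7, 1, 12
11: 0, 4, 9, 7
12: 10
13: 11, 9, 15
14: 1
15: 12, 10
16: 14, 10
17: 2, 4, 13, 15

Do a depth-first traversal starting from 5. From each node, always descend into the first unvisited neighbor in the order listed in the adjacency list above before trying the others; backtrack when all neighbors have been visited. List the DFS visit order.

5, 16, 14, 1, 10, 2, 12, 11, 0, 4, 9, 7, 13, 15, 3, 8, 6, 17

Visit 5
5 → 16
16 → 14
14 → 1
16 → 10
10 → 2
2 → 12
10 → 11
11 → 0
11 → 4
11 → 9
11 → 7
7 → 13
13 → 15
7 → 3
3 → 8
3 → 6
6 → 17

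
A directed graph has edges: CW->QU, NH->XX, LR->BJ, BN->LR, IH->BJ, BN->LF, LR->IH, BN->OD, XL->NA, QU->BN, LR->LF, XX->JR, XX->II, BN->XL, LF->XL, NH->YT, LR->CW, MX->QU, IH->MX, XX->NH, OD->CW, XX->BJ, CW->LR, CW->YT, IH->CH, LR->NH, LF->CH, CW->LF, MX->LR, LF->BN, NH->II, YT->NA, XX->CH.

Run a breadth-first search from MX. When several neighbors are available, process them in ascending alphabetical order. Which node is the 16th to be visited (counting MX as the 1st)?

Visit MX; enqueue LR, QU → queue [LR, QU]
Visit LR; enqueue BJ, CW, IH, LF, NH → queue [QU, BJ, CW, IH, LF, NH]
Visit QU; enqueue BN → queue [BJ, CW, IH, LF, NH, BN]
Visit BJ → queue [CW, IH, LF, NH, BN]
Visit CW; enqueue YT → queue [IH, LF, NH, BN, YT]
Visit IH; enqueue CH → queue [LF, NH, BN, YT, CH]
Visit LF; enqueue XL → queue [NH, BN, YT, CH, XL]
Visit NH; enqueue II, XX → queue [BN, YT, CH, XL, II, XX]
Visit BN; enqueue OD → queue [YT, CH, XL, II, XX, OD]
Visit YT; enqueue NA → queue [CH, XL, II, XX, OD, NA]
Visit CH → queue [XL, II, XX, OD, NA]
Visit XL → queue [II, XX, OD, NA]
Visit II → queue [XX, OD, NA]
Visit XX; enqueue JR → queue [OD, NA, JR]
Visit OD → queue [NA, JR]
Visit NA → queue [JR]
Visit JR → queue []

Visit order: MX, LR, QU, BJ, CW, IH, LF, NH, BN, YT, CH, XL, II, XX, OD, NA, JR

NA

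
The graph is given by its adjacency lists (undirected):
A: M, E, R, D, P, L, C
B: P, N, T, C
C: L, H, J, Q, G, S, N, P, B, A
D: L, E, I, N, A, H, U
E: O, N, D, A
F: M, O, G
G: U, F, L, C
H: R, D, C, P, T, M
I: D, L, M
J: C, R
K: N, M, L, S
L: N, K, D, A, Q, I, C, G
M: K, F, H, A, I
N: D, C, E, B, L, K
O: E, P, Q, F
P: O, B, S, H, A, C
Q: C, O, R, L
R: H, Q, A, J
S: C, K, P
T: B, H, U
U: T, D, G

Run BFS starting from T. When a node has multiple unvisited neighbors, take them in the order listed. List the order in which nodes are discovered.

Visit T; enqueue B, H, U → queue [B, H, U]
Visit B; enqueue P, N, C → queue [H, U, P, N, C]
Visit H; enqueue R, D, M → queue [U, P, N, C, R, D, M]
Visit U; enqueue G → queue [P, N, C, R, D, M, G]
Visit P; enqueue O, S, A → queue [N, C, R, D, M, G, O, S, A]
Visit N; enqueue E, L, K → queue [C, R, D, M, G, O, S, A, E, L, K]
Visit C; enqueue J, Q → queue [R, D, M, G, O, S, A, E, L, K, J, Q]
Visit R → queue [D, M, G, O, S, A, E, L, K, J, Q]
Visit D; enqueue I → queue [M, G, O, S, A, E, L, K, J, Q, I]
Visit M; enqueue F → queue [G, O, S, A, E, L, K, J, Q, I, F]
Visit G → queue [O, S, A, E, L, K, J, Q, I, F]
Visit O → queue [S, A, E, L, K, J, Q, I, F]
Visit S → queue [A, E, L, K, J, Q, I, F]
Visit A → queue [E, L, K, J, Q, I, F]
Visit E → queue [L, K, J, Q, I, F]
Visit L → queue [K, J, Q, I, F]
Visit K → queue [J, Q, I, F]
Visit J → queue [Q, I, F]
Visit Q → queue [I, F]
Visit I → queue [F]
Visit F → queue []

T B H U P N C R D M G O S A E L K J Q I F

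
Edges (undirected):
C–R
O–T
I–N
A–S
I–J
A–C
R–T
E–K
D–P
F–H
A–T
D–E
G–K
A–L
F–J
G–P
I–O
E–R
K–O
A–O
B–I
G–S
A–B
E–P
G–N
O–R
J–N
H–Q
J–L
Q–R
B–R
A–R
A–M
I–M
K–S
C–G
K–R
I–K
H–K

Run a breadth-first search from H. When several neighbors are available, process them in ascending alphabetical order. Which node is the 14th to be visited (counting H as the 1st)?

D

Visit H; enqueue F, K, Q → queue [F, K, Q]
Visit F; enqueue J → queue [K, Q, J]
Visit K; enqueue E, G, I, O, R, S → queue [Q, J, E, G, I, O, R, S]
Visit Q → queue [J, E, G, I, O, R, S]
Visit J; enqueue L, N → queue [E, G, I, O, R, S, L, N]
Visit E; enqueue D, P → queue [G, I, O, R, S, L, N, D, P]
Visit G; enqueue C → queue [I, O, R, S, L, N, D, P, C]
Visit I; enqueue B, M → queue [O, R, S, L, N, D, P, C, B, M]
Visit O; enqueue A, T → queue [R, S, L, N, D, P, C, B, M, A, T]
Visit R → queue [S, L, N, D, P, C, B, M, A, T]
Visit S → queue [L, N, D, P, C, B, M, A, T]
Visit L → queue [N, D, P, C, B, M, A, T]
Visit N → queue [D, P, C, B, M, A, T]
Visit D → queue [P, C, B, M, A, T]
Visit P → queue [C, B, M, A, T]
Visit C → queue [B, M, A, T]
Visit B → queue [M, A, T]
Visit M → queue [A, T]
Visit A → queue [T]
Visit T → queue []

Visit order: H, F, K, Q, J, E, G, I, O, R, S, L, N, D, P, C, B, M, A, T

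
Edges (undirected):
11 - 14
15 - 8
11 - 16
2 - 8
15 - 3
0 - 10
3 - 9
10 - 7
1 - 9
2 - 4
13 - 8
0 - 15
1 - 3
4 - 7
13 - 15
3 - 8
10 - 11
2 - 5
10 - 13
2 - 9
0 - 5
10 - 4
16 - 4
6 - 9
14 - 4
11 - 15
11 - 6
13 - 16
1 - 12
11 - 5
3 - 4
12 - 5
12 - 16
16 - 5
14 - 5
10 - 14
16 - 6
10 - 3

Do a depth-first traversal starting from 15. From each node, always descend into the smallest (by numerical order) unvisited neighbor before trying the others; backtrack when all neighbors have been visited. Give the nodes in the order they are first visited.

Visit 15
15 → 0
0 → 5
5 → 2
2 → 4
4 → 3
3 → 1
1 → 9
9 → 6
6 → 11
11 → 10
10 → 7
10 → 13
13 → 8
13 → 16
16 → 12
10 → 14

15 → 0 → 5 → 2 → 4 → 3 → 1 → 9 → 6 → 11 → 10 → 7 → 13 → 8 → 16 → 12 → 14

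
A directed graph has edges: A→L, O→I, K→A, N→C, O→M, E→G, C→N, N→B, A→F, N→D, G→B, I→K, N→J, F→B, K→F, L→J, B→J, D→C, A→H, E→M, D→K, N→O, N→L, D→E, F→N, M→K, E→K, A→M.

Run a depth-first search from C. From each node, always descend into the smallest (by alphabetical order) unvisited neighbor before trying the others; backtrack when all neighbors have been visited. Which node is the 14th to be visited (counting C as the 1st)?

O

Visit C
C → N
N → B
B → J
N → D
D → E
E → G
E → K
K → A
A → F
A → H
A → L
A → M
N → O
O → I

Visit order: C, N, B, J, D, E, G, K, A, F, H, L, M, O, I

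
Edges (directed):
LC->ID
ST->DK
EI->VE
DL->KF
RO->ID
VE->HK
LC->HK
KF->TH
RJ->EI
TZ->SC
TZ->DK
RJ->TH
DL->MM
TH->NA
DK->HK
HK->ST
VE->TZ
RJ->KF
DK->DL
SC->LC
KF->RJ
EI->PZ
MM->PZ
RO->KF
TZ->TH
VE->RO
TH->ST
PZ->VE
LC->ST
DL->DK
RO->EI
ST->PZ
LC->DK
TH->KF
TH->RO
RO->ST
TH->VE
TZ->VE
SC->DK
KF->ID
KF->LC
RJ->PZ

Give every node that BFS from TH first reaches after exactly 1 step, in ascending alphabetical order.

Level 0: TH
Level 1: KF, NA, RO, ST, VE
Level 2: DK, EI, HK, ID, LC, PZ, RJ, TZ
Level 3: DL, SC
Level 4: MM

KF, NA, RO, ST, VE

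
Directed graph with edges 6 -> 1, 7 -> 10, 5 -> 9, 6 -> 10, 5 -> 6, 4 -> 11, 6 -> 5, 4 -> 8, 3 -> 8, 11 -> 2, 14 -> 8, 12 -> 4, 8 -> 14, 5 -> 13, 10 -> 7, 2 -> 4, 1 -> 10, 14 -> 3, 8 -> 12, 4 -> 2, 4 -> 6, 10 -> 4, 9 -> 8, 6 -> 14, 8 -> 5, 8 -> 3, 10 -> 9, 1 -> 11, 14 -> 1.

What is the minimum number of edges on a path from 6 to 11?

2

Level 0: 6
Level 1: 1, 5, 10, 14
Level 2: 3, 4, 7, 8, 9, 11, 13
Level 3: 2, 12
11 first appears at level 2.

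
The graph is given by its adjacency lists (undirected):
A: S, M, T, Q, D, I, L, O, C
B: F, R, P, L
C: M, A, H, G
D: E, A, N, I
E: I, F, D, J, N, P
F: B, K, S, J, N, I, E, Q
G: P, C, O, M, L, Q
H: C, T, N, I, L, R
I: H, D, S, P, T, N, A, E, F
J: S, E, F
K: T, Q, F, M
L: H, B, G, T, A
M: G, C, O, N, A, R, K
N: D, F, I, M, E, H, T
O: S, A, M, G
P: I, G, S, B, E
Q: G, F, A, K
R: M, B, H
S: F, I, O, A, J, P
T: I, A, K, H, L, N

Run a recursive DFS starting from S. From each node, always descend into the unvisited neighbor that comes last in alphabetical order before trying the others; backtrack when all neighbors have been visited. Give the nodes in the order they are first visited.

S P I T N M R H L G Q K F J E D A O C B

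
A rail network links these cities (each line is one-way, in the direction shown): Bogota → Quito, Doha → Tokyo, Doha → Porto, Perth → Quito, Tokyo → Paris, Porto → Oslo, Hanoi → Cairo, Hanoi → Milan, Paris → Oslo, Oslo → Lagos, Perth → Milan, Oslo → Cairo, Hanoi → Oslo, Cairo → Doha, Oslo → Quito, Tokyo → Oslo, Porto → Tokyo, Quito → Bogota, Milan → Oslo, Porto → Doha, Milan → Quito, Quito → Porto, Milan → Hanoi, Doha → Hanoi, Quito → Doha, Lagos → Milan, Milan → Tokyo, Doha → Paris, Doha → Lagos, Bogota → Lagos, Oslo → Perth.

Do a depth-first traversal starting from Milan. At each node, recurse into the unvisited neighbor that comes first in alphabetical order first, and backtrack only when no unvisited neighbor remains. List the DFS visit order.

Milan, Hanoi, Cairo, Doha, Lagos, Paris, Oslo, Perth, Quito, Bogota, Porto, Tokyo

Visit Milan
Milan → Hanoi
Hanoi → Cairo
Cairo → Doha
Doha → Lagos
Doha → Paris
Paris → Oslo
Oslo → Perth
Perth → Quito
Quito → Bogota
Quito → Porto
Porto → Tokyo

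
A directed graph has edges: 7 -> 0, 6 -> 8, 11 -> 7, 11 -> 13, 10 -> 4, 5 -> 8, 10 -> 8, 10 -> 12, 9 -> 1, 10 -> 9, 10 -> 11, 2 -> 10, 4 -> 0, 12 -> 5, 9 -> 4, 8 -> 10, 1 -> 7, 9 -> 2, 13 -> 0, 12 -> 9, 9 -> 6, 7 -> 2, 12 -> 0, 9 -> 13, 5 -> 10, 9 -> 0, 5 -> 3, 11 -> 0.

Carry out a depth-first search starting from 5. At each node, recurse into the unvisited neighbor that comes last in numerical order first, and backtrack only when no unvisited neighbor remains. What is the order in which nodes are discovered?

5 → 10 → 12 → 9 → 13 → 0 → 6 → 8 → 4 → 2 → 1 → 7 → 11 → 3

Visit 5
5 → 10
10 → 12
12 → 9
9 → 13
13 → 0
9 → 6
6 → 8
9 → 4
9 → 2
9 → 1
1 → 7
10 → 11
5 → 3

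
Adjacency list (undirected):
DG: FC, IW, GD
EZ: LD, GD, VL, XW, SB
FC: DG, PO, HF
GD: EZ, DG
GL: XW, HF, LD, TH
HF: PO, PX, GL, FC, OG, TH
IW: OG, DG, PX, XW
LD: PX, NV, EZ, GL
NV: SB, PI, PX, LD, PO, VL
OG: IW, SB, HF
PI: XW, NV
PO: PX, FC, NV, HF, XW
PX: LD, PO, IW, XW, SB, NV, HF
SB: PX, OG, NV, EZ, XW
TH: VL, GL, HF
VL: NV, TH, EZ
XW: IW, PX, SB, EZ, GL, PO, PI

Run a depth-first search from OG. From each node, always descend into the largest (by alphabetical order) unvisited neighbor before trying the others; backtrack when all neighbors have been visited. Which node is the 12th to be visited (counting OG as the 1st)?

EZ

Visit OG
OG → SB
SB → XW
XW → PX
PX → PO
PO → NV
NV → VL
VL → TH
TH → HF
HF → GL
GL → LD
LD → EZ
EZ → GD
GD → DG
DG → IW
DG → FC
NV → PI

Visit order: OG, SB, XW, PX, PO, NV, VL, TH, HF, GL, LD, EZ, GD, DG, IW, FC, PI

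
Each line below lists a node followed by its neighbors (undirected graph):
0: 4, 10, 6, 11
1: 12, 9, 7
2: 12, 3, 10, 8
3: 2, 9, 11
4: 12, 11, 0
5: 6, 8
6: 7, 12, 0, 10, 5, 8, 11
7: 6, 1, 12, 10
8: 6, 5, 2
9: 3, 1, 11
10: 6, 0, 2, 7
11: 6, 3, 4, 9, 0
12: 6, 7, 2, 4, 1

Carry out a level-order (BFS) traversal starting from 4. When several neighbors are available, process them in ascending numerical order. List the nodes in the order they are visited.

Visit 4; enqueue 0, 11, 12 → queue [0, 11, 12]
Visit 0; enqueue 6, 10 → queue [11, 12, 6, 10]
Visit 11; enqueue 3, 9 → queue [12, 6, 10, 3, 9]
Visit 12; enqueue 1, 2, 7 → queue [6, 10, 3, 9, 1, 2, 7]
Visit 6; enqueue 5, 8 → queue [10, 3, 9, 1, 2, 7, 5, 8]
Visit 10 → queue [3, 9, 1, 2, 7, 5, 8]
Visit 3 → queue [9, 1, 2, 7, 5, 8]
Visit 9 → queue [1, 2, 7, 5, 8]
Visit 1 → queue [2, 7, 5, 8]
Visit 2 → queue [7, 5, 8]
Visit 7 → queue [5, 8]
Visit 5 → queue [8]
Visit 8 → queue []

4, 0, 11, 12, 6, 10, 3, 9, 1, 2, 7, 5, 8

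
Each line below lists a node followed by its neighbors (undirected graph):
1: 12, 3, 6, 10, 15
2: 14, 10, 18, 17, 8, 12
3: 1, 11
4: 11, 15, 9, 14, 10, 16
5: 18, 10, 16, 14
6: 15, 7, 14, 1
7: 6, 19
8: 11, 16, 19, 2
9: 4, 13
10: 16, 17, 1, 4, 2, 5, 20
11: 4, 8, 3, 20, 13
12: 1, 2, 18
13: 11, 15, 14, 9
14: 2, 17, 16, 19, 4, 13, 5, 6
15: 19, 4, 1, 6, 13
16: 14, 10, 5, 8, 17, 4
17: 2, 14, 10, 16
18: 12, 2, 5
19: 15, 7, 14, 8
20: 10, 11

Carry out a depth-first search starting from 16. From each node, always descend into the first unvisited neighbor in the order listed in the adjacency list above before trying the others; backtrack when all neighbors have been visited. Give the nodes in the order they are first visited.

16, 14, 2, 10, 17, 1, 12, 18, 5, 3, 11, 4, 15, 19, 7, 6, 8, 13, 9, 20

Visit 16
16 → 14
14 → 2
2 → 10
10 → 17
10 → 1
1 → 12
12 → 18
18 → 5
1 → 3
3 → 11
11 → 4
4 → 15
15 → 19
19 → 7
7 → 6
19 → 8
15 → 13
13 → 9
11 → 20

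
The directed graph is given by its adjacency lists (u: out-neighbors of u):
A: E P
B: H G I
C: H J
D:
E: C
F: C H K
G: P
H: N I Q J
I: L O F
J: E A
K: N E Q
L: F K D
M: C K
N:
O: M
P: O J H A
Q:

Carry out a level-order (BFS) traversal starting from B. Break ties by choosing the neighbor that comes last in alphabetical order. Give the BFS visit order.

B → I → H → G → O → L → F → Q → N → J → P → M → K → D → C → E → A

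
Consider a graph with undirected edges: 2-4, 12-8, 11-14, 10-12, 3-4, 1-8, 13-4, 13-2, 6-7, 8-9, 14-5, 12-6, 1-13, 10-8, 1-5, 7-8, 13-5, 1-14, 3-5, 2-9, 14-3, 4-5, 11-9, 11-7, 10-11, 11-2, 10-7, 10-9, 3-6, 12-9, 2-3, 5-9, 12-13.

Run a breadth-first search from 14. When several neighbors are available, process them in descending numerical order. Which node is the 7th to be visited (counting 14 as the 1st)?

9

Visit 14; enqueue 11, 5, 3, 1 → queue [11, 5, 3, 1]
Visit 11; enqueue 10, 9, 7, 2 → queue [5, 3, 1, 10, 9, 7, 2]
Visit 5; enqueue 13, 4 → queue [3, 1, 10, 9, 7, 2, 13, 4]
Visit 3; enqueue 6 → queue [1, 10, 9, 7, 2, 13, 4, 6]
Visit 1; enqueue 8 → queue [10, 9, 7, 2, 13, 4, 6, 8]
Visit 10; enqueue 12 → queue [9, 7, 2, 13, 4, 6, 8, 12]
Visit 9 → queue [7, 2, 13, 4, 6, 8, 12]
Visit 7 → queue [2, 13, 4, 6, 8, 12]
Visit 2 → queue [13, 4, 6, 8, 12]
Visit 13 → queue [4, 6, 8, 12]
Visit 4 → queue [6, 8, 12]
Visit 6 → queue [8, 12]
Visit 8 → queue [12]
Visit 12 → queue []

Visit order: 14, 11, 5, 3, 1, 10, 9, 7, 2, 13, 4, 6, 8, 12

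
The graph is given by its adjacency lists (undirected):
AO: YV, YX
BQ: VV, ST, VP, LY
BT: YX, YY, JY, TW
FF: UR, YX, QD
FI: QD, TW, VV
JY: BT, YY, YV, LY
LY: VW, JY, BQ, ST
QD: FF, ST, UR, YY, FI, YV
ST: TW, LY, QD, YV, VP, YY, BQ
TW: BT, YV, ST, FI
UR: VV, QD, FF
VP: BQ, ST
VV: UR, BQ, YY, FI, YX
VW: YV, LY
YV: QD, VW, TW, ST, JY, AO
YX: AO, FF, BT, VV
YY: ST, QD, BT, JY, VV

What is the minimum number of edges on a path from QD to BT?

2

Level 0: QD
Level 1: FF, FI, ST, UR, YV, YY
Level 2: AO, BQ, BT, JY, LY, TW, VP, VV, VW, YX
BT first appears at level 2.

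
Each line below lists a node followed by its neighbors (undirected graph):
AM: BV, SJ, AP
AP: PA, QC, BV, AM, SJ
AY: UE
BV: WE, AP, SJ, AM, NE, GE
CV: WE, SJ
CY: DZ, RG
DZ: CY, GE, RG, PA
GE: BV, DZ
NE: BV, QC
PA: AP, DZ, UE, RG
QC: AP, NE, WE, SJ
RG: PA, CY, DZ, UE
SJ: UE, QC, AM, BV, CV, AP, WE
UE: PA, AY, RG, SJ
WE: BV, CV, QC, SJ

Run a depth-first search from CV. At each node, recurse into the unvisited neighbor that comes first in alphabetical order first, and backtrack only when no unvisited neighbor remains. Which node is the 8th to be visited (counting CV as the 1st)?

CY

Visit CV
CV → SJ
SJ → AM
AM → AP
AP → BV
BV → GE
GE → DZ
DZ → CY
CY → RG
RG → PA
PA → UE
UE → AY
BV → NE
NE → QC
QC → WE

Visit order: CV, SJ, AM, AP, BV, GE, DZ, CY, RG, PA, UE, AY, NE, QC, WE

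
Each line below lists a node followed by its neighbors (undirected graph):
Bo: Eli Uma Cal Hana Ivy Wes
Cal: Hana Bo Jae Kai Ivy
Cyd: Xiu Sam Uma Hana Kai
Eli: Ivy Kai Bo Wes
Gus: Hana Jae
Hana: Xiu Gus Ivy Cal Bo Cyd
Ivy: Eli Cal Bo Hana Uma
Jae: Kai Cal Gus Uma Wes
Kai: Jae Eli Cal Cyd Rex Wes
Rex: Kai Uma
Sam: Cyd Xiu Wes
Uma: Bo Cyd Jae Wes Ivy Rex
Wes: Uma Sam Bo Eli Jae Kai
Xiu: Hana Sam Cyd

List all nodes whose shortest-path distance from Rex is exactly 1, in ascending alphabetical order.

Level 0: Rex
Level 1: Kai, Uma
Level 2: Bo, Cal, Cyd, Eli, Ivy, Jae, Wes
Level 3: Gus, Hana, Sam, Xiu

Kai, Uma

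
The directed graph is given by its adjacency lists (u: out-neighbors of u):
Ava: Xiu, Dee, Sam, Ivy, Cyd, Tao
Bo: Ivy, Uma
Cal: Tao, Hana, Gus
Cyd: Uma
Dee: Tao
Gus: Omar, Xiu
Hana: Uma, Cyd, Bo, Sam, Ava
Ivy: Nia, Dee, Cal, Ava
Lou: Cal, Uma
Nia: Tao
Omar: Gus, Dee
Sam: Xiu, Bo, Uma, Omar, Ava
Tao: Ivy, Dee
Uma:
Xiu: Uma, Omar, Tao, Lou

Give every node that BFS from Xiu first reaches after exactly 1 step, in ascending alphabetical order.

Lou, Omar, Tao, Uma

Level 0: Xiu
Level 1: Lou, Omar, Tao, Uma
Level 2: Cal, Dee, Gus, Ivy
Level 3: Ava, Hana, Nia
Level 4: Bo, Cyd, Sam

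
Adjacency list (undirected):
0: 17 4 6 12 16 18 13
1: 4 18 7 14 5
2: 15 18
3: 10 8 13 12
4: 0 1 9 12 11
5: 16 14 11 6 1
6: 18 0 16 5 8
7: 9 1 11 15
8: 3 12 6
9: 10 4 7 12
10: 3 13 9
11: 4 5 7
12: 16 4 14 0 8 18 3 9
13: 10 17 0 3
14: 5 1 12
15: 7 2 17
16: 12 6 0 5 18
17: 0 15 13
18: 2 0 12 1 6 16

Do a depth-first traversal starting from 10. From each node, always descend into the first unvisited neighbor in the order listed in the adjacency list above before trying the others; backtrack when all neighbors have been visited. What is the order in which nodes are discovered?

Visit 10
10 → 3
3 → 8
8 → 12
12 → 16
16 → 6
6 → 18
18 → 2
2 → 15
15 → 7
7 → 9
9 → 4
4 → 0
0 → 17
17 → 13
4 → 1
1 → 14
14 → 5
5 → 11

10 3 8 12 16 6 18 2 15 7 9 4 0 17 13 1 14 5 11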